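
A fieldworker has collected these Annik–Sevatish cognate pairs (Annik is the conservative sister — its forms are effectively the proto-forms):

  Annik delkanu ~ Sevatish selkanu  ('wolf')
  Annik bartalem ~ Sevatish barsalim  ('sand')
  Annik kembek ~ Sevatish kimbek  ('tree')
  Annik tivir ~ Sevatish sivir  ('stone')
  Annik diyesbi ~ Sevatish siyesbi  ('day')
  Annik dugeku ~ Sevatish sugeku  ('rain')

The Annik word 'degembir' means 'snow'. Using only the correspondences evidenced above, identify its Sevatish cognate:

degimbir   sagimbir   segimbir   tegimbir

delkanu ~ selkanu — Annik d corresponds to Sevatish s word-initially before a front vowel.
bartalem ~ barsalim, kembek ~ kimbek — Annik e corresponds to Sevatish i after a consonant, before a nasal.
Applying these to Annik 'degembir':
  degembir → segembir   (d→s word-initially before a front vowel)
  segembir → segimbir   (e→i after a consonant, before a nasal)
So the Sevatish cognate is 'segimbir'.

segimbir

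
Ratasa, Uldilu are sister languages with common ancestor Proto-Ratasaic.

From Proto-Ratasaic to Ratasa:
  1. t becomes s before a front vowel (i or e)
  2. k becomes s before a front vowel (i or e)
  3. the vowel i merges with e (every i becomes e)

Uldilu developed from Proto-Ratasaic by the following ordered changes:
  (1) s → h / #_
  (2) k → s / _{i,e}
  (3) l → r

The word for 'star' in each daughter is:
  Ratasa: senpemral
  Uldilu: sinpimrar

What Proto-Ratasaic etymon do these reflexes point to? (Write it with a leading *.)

*kinpimral

Position 2: Ratasa has e, Uldilu has i. Uldilu preserves i here (none of its changes turn any other segment into i), so the proto-segment is *i.
Position 9: Ratasa has l, Uldilu has r. Ratasa preserves l here (none of its changes turn any other segment into l), so the proto-segment is *l.
Position 1: Ratasa has s, Uldilu has s. Taking the neighbouring segments as reconstructed: Ratasa s could go back to *t or *k or *s; Uldilu s can only go back to *k — the one source consistent with every daughter is *k.
Continuing position by position gives *kinpimral; check it forward:
Ratasa: start from *kinpimral.
  rule 1: no change — kinpimral
  rule 2 (palatalisation): kinpimral → sinpimral
  rule 3 (vowel merger): sinpimral → senpemral
  ⇒ Ratasa senpemral
Uldilu: *kinpimral > sinpimral > sinpimrar  (by palatalisation, unconditioned shift)
*kinpimral is the unique common source.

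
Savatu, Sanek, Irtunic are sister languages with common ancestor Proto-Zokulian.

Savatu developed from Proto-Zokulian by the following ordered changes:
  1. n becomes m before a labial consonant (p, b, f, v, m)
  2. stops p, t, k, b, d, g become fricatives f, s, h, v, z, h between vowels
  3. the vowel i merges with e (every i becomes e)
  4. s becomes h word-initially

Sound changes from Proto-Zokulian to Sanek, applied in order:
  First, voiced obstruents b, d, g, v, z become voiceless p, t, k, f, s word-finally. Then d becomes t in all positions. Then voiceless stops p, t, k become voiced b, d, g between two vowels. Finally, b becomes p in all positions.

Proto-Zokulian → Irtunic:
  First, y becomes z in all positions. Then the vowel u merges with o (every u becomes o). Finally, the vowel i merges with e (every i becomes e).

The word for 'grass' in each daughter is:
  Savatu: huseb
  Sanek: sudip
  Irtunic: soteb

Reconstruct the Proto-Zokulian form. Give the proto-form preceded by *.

Position 3: Savatu has s, Sanek has d, Irtunic has t. Irtunic preserves t here (none of its changes turn any other segment into t), so the proto-segment is *t.
Position 4: Savatu has e, Sanek has i, Irtunic has e. Sanek preserves i here (none of its changes turn any other segment into i), so the proto-segment is *i.
Position 2: Savatu has u, Sanek has u, Irtunic has o. Savatu preserves u here (none of its changes turn any other segment into u), so the proto-segment is *u.
This points to *sutib. Verify forward in each daughter:
Savatu: start from *sutib.
  rule 1: no change — sutib
  rule 2 (intervocalic lenition): sutib → susib
  rule 3 (vowel merger): susib → suseb
  rule 4 (debuccalisation): suseb → huseb
  ⇒ Savatu huseb
Sanek: *sutib > sutip > sudip  (by final devoicing, intervocalic voicing)
Irtunic: start from *sutib.
  rule 1: no change — sutib
  rule 2 (vowel merger): sutib → sotib
  rule 3 (vowel merger): sotib → soteb
  ⇒ Irtunic soteb
No other proto-form is consistent with every reflex, so the reconstruction is *sutib.

*sutib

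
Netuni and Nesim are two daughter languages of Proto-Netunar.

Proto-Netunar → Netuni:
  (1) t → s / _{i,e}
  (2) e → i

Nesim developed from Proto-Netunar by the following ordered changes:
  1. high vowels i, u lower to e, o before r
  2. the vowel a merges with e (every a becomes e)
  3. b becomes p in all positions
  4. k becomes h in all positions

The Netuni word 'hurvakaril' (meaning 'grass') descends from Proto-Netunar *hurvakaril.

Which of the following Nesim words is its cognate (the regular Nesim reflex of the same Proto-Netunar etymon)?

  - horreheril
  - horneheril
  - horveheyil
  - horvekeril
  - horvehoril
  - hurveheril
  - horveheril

horveheril

Nesim: *hurvakaril > horvakaril > horvekeril > horveheril  (by pre-rhotic lowering, vowel merger, unconditioned shift)
The other candidates each miss or misapply at least one Nesim change.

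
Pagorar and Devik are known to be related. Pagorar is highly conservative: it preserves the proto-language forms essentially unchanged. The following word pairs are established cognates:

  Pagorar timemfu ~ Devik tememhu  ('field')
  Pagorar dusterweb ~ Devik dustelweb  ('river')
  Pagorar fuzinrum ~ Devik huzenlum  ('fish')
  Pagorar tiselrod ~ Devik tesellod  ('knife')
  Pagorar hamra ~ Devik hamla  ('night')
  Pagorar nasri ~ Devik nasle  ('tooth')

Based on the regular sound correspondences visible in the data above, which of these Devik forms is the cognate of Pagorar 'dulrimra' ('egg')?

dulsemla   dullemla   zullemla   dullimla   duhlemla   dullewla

nasri ~ nasle — Pagorar r corresponds to Devik l after a consonant, before a front vowel.
timemfu ~ tememhu — Pagorar i corresponds to Devik e after a consonant, before a nasal.
hamra ~ hamla — Pagorar r corresponds to Devik l after a consonant, before a back vowel.
Applying these to Pagorar 'dulrimra':
  dulrimra → dullimra   (r→l after a consonant, before a front vowel)
  dullimra → dullemra   (i→e after a consonant, before a nasal)
  dullemra → dullemla   (r→l after a consonant, before a back vowel)
So the Devik cognate is 'dullemla'.

dullemla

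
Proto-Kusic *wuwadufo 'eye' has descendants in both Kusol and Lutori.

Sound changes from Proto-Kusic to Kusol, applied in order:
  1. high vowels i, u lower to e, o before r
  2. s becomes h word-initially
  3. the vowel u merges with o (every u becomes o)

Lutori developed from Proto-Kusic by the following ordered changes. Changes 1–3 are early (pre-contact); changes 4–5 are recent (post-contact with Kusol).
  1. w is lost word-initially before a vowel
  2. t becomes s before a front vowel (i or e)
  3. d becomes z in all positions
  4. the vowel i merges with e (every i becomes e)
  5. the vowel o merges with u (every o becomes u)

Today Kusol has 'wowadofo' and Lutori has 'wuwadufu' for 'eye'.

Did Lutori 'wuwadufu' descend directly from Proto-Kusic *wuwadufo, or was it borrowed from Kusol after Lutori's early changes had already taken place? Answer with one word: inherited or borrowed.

borrowed

If inherited, *wuwadufo would pass through all of Lutori's changes:
Lutori: start from *wuwadufo.
  rule 1 (glide loss): wuwadufo → uwadufo
  rule 2: no change — uwadufo
  rule 3 (unconditioned shift): uwadufo → uwazufo
  rule 4: no change — uwazufo
  rule 5 (vowel merger): uwazufo → uwazufu
  ⇒ Lutori uwazufu
If borrowed from Kusol 'wowadofo' after the early changes, it would undergo only the recent ones:
  rule 4 (vowel merger): no change (wowadofo)
  rule 5 (vowel merger): wowadofo → wuwadufu
  ⇒ as a loan: wuwadufu
Lutori 'wuwadufu' matches the loan outcome 'wuwadufu', not the inherited 'uwazufu' — it skipped the early Lutori changes, so it was borrowed from Kusol.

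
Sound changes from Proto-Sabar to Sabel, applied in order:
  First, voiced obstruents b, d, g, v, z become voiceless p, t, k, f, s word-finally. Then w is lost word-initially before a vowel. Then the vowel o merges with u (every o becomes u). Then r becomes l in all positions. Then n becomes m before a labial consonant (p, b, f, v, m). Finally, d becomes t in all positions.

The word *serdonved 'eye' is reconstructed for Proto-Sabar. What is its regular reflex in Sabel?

Sabel: *serdonved > serdonvet > serdunvet > seldunvet > seldumvet > seltumvet  (by final devoicing, vowel merger, unconditioned shift, nasal place assimilation, unconditioned shift)

seltumvet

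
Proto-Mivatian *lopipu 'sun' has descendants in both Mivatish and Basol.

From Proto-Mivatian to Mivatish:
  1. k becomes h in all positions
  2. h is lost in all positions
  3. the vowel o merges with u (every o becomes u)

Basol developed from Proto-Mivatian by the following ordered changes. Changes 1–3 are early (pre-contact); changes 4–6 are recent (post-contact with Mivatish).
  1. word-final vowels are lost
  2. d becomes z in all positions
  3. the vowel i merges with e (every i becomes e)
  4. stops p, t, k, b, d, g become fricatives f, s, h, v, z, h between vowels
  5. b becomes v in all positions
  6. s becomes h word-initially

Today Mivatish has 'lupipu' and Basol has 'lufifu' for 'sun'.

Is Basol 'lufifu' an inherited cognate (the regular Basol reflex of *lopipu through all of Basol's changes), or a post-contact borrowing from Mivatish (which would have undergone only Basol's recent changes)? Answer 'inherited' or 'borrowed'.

If inherited, *lopipu would pass through all of Basol's changes:
Basol: *lopipu > lopip > lopep > lofep  (by apocope, vowel merger, intervocalic lenition)
If borrowed from Mivatish 'lupipu' after the early changes, it would undergo only the recent ones:
  rule 4 (intervocalic lenition): lupipu → lufifu
  rule 5 (unconditioned shift): no change (lufifu)
  rule 6 (debuccalisation): no change (lufifu)
  ⇒ as a loan: lufifu
Basol 'lufifu' matches the loan outcome 'lufifu', not the inherited 'lofep' — it skipped the early Basol changes, so it was borrowed from Mivatish.

borrowed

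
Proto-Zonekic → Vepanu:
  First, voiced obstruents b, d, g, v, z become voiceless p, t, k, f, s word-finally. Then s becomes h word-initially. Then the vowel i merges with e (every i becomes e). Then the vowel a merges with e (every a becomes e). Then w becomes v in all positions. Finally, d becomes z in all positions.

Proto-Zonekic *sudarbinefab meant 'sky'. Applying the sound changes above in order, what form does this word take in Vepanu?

huzerbenefep

Vepanu: *sudarbinefab
  sudarbinefab → sudarbinefap   [final devoicing]
  sudarbinefap → hudarbinefap   [debuccalisation]
  hudarbinefap → hudarbenefap   [vowel merger]
  hudarbenefap → huderbenefep   [vowel merger]
  huderbenefep (rule 5 does not apply)
  huderbenefep → huzerbenefep   [unconditioned shift]
  giving Vepanu huzerbenefep.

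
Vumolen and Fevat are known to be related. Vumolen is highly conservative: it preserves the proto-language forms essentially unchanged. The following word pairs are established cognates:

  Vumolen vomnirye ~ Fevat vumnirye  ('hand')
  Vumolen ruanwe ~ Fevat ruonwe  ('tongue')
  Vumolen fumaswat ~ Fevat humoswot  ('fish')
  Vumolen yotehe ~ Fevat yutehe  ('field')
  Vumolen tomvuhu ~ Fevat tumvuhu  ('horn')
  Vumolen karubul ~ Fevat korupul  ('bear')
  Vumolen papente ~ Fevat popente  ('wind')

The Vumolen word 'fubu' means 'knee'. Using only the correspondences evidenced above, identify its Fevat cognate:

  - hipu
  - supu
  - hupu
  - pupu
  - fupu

hupu

fumaswat ~ humoswot — Vumolen f corresponds to Fevat h word-initially before a back vowel.
karubul ~ korupul — Vumolen b corresponds to Fevat p between vowels (before a back vowel).
Applying these to Vumolen 'fubu':
  fubu → hubu   (f→h word-initially before a back vowel)
  hubu → hupu   (b→p between vowels (before a back vowel))
So the Fevat cognate is 'hupu'.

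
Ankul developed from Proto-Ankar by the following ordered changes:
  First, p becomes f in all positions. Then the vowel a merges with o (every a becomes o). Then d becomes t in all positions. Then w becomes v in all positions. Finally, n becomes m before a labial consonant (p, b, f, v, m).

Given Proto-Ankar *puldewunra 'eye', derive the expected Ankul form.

fultevunro

Ankul: *puldewunra
  puldewunra → fuldewunra   [unconditioned shift]
  fuldewunra → fuldewunro   [vowel merger]
  fuldewunro → fultewunro   [unconditioned shift]
  fultewunro → fultevunro   [unconditioned shift]
  fultevunro (rule 5 does not apply)
  giving Ankul fultevunro.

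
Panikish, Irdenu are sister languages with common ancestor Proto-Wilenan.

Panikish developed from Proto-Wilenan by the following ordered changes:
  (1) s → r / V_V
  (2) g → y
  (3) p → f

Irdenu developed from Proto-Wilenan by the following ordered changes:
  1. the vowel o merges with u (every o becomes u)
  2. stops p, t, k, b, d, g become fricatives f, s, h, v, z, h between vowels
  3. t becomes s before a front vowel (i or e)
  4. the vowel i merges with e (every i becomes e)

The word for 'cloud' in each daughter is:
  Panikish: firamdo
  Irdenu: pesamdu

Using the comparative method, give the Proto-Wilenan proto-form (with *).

Position 1: Panikish has f, Irdenu has p. Irdenu preserves p here (none of its changes turn any other segment into p), so the proto-segment is *p.
Position 7: Panikish has o, Irdenu has u. Panikish preserves o here (none of its changes turn any other segment into o), so the proto-segment is *o.
Position 2: Panikish has i, Irdenu has e. Panikish preserves i here (none of its changes turn any other segment into i), so the proto-segment is *i.
This points to *pisamdo. Verify forward in each daughter:
Panikish: start from *pisamdo.
  rule 1 (rhotacism): pisamdo → piramdo
  rule 2: no change — piramdo
  rule 3 (unconditioned shift): piramdo → firamdo
  ⇒ Panikish firamdo
Irdenu: *pisamdo > pisamdu > pesamdu  (by vowel merger, vowel merger)
Only *pisamdo yields all of Panikish firamdo, Irdenu pesamdu.

*pisamdo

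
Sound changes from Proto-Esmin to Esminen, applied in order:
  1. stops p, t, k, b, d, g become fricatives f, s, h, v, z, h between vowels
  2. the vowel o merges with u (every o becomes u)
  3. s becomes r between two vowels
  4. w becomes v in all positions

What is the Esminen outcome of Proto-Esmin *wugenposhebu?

Esminen: start from *wugenposhebu.
  rule 1 (intervocalic lenition): wugenposhebu → wuhenposhevu
  rule 2 (vowel merger): wuhenposhevu → wuhenpushevu
  rule 3: no change — wuhenpushevu
  rule 4 (unconditioned shift): wuhenpushevu → vuhenpushevu
  ⇒ Esminen vuhenpushevu

vuhenpushevu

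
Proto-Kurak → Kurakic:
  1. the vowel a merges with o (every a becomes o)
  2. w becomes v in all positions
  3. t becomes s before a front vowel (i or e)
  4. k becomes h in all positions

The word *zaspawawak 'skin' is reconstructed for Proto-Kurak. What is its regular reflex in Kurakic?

Kurakic: *zaspawawak > zospowowok > zospovovok > zospovovoh  (by vowel merger, unconditioned shift, unconditioned shift)

zospovovoh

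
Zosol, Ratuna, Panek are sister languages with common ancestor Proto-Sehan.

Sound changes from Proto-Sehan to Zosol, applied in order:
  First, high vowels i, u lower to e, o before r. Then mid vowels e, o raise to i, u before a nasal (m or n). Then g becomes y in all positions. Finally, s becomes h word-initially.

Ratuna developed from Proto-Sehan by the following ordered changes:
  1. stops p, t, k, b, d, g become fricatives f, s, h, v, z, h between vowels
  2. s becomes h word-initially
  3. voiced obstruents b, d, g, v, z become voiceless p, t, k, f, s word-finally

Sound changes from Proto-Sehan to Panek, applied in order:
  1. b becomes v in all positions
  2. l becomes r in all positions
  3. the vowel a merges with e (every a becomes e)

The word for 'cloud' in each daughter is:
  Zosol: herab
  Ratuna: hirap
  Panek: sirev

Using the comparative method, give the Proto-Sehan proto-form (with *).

Position 2: Zosol has e, Ratuna has i, Panek has i. Ratuna preserves i here (none of its changes turn any other segment into i), so the proto-segment is *i.
Position 5: Zosol has b, Ratuna has p, Panek has v. Zosol preserves b here (none of its changes turn any other segment into b), so the proto-segment is *b.
Position 4: Zosol has a, Ratuna has a, Panek has e. Zosol preserves a here (none of its changes turn any other segment into a), so the proto-segment is *a.
Verify the candidate proto-form against each daughter:
Zosol: *sirab
  sirab → serab   [pre-rhotic lowering]
  serab (rule 2 does not apply)
  serab (rule 3 does not apply)
  serab → herab   [debuccalisation]
  giving Zosol herab.
Ratuna: start from *sirab.
  rule 1: no change — sirab
  rule 2 (debuccalisation): sirab → hirab
  rule 3 (final devoicing): hirab → hirap
  ⇒ Ratuna hirap
Panek: *sirab > sirav > sirev  (by unconditioned shift, vowel merger)
*sirab is the unique common source.

*sirab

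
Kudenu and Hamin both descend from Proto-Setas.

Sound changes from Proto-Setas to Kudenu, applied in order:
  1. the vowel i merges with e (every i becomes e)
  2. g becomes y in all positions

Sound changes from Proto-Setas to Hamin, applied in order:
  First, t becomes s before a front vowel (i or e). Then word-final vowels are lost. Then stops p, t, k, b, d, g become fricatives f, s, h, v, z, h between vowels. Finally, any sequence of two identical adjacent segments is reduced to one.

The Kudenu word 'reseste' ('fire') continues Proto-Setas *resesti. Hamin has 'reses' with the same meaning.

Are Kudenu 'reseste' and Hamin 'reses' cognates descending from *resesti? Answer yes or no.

yes

Derive the expected Hamin reflex of *resesti:
Hamin: *resesti
  resesti → resessi   [palatalisation]
  resessi → resess   [apocope]
  resess (rule 3 does not apply)
  resess → reses   [degemination]
  giving Hamin reses.
Hamin 'reses' matches the regular reflex exactly, so the pair is cognate.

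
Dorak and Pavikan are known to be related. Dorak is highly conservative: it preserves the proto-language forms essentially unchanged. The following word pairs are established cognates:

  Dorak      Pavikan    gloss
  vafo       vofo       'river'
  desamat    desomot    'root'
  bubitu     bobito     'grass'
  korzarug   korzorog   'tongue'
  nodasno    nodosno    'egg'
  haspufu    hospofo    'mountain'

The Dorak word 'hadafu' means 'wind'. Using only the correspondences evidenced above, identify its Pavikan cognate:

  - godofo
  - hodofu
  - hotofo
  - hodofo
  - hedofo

hodofo

desamat ~ desomot, nodasno ~ nodosno — Dorak a corresponds to Pavikan o after a consonant, before a consonant other than r, m, n, p, b, f, v.
vafo ~ vofo — Dorak a corresponds to Pavikan o after a consonant, before a labial obstruent.
bubitu ~ bobito, haspufu ~ hospofo — Dorak u corresponds to Pavikan o word-finally.
Applying these to Dorak 'hadafu':
  hadafu → hodafu   (a→o after a consonant, before a consonant other than r, m, n, p, b, f, v)
  hodafu → hodofu   (a→o after a consonant, before a labial obstruent)
  hodofu → hodofo   (u→o word-finally)
So the Pavikan cognate is 'hodofo'.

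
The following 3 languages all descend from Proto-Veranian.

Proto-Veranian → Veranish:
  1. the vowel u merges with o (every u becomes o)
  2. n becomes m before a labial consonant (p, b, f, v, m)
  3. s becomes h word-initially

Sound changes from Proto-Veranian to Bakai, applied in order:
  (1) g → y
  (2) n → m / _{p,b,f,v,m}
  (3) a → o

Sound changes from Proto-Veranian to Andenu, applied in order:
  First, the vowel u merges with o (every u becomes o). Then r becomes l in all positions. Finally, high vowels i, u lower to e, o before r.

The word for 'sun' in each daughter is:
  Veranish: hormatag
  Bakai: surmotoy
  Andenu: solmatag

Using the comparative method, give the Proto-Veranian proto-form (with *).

Position 5: Veranish has a, Bakai has o, Andenu has a. Veranish preserves a here (none of its changes turn any other segment into a), so the proto-segment is *a.
Position 7: Veranish has a, Bakai has o, Andenu has a. Veranish preserves a here (none of its changes turn any other segment into a), so the proto-segment is *a.
Verify the candidate proto-form against each daughter:
Veranish: *surmatag > sormatag > hormatag  (by vowel merger, debuccalisation)
Bakai: *surmatag
  surmatag → surmatay   [unconditioned shift]
  surmatay (rule 2 does not apply)
  surmatay → surmotoy   [vowel merger]
  giving Bakai surmotoy.
Andenu: *surmatag
  surmatag → sormatag   [vowel merger]
  sormatag → solmatag   [unconditioned shift]
  solmatag (rule 3 does not apply)
  giving Andenu solmatag.
*surmatag is the unique common source.

*surmatag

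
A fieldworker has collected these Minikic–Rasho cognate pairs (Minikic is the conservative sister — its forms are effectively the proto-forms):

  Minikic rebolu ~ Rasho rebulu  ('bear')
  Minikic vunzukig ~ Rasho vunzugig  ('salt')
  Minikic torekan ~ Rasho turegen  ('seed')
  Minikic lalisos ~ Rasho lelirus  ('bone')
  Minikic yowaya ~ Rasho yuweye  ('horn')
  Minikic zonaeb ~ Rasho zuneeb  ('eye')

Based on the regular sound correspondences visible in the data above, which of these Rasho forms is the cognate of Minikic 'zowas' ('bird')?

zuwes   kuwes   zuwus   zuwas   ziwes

rebolu ~ rebulu, lalisos ~ lelirus — Minikic o corresponds to Rasho u after a consonant, before a consonant other than r, m, n, p, b, f, v.
lalisos ~ lelirus, yowaya ~ yuweye — Minikic a corresponds to Rasho e after a consonant, before a consonant other than r, m, n, p, b, f, v.
Applying these to Minikic 'zowas':
  zowas → zuwas   (o→u after a consonant, before a consonant other than r, m, n, p, b, f, v)
  zuwas → zuwes   (a→e after a consonant, before a consonant other than r, m, n, p, b, f, v)
So the Rasho cognate is 'zuwes'.

zuwes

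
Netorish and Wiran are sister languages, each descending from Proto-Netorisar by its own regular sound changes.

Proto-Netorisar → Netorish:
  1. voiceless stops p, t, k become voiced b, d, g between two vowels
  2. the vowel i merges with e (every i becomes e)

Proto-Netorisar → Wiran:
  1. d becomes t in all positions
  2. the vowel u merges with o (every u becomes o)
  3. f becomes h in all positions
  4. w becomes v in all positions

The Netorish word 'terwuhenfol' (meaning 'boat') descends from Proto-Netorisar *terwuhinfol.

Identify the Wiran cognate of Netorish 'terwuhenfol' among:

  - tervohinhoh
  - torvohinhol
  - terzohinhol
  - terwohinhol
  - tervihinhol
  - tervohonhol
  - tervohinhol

Wiran: *terwuhinfol
  terwuhinfol (rule 1 does not apply)
  terwuhinfol → terwohinfol   [vowel merger]
  terwohinfol → terwohinhol   [unconditioned shift]
  terwohinhol → tervohinhol   [unconditioned shift]
  giving Wiran tervohinhol.
Among the options, 'tervohinhol' alone shows every Wiran change applied in order.

tervohinhol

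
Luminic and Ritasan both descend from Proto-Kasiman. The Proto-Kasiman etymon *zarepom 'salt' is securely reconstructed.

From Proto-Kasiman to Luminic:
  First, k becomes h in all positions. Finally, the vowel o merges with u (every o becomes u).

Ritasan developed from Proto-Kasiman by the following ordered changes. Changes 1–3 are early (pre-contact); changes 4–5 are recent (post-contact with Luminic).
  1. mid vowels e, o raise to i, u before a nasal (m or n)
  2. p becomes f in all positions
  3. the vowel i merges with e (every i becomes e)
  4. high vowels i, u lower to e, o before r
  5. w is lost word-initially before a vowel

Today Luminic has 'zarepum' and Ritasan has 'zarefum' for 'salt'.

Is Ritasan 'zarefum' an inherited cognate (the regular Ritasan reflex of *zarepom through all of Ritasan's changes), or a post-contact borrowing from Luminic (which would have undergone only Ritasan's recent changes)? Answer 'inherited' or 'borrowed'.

If inherited, *zarepom would pass through all of Ritasan's changes:
Ritasan: start from *zarepom.
  rule 1 (pre-nasal raising): zarepom → zarepum
  rule 2 (unconditioned shift): zarepum → zarefum
  rule 3: no change — zarefum
  rule 4: no change — zarefum
  rule 5: no change — zarefum
  ⇒ Ritasan zarefum
If borrowed from Luminic 'zarepum' after the early changes, it would undergo only the recent ones:
  rule 4 (pre-rhotic lowering): no change (zarepum)
  rule 5 (glide loss): no change (zarepum)
  ⇒ as a loan: zarepum
Ritasan 'zarefum' matches the inherited outcome exactly, so it is an inherited cognate, not a loan.

inherited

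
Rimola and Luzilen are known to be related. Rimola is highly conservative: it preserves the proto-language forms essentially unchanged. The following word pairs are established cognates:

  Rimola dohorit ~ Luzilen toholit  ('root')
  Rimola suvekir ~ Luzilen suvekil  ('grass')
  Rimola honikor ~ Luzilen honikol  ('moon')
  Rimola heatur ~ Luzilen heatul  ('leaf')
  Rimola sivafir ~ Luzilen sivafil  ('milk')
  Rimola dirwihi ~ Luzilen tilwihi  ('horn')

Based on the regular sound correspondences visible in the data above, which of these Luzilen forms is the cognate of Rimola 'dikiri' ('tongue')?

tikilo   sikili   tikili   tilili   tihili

tikili

dirwihi ~ tilwihi — Rimola d corresponds to Luzilen t word-initially before a front vowel.
dohorit ~ toholit — Rimola r corresponds to Luzilen l between vowels (before a front vowel).
Applying these to Rimola 'dikiri':
  dikiri → tikiri   (d→t word-initially before a front vowel)
  tikiri → tikili   (r→l between vowels (before a front vowel))
So the Luzilen cognate is 'tikili'.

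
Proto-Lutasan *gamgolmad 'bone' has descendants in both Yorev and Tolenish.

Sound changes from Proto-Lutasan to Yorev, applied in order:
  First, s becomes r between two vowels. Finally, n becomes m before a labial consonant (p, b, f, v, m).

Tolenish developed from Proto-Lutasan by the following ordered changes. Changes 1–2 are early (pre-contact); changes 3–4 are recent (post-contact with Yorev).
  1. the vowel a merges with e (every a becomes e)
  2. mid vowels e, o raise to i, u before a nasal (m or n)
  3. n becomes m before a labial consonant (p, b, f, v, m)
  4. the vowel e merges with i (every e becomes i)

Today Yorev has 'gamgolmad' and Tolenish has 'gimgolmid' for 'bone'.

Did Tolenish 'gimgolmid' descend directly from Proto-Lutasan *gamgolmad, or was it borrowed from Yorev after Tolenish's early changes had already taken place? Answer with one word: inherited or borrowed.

inherited

If inherited, *gamgolmad would pass through all of Tolenish's changes:
Tolenish: *gamgolmad > gemgolmed > gimgolmed > gimgolmid  (by vowel merger, pre-nasal raising, vowel merger)
If borrowed from Yorev 'gamgolmad' after the early changes, it would undergo only the recent ones:
  rule 3 (nasal place assimilation): no change (gamgolmad)
  rule 4 (vowel merger): no change (gamgolmad)
  ⇒ as a loan: gamgolmad
Tolenish 'gimgolmid' matches the inherited outcome exactly, so it is an inherited cognate, not a loan.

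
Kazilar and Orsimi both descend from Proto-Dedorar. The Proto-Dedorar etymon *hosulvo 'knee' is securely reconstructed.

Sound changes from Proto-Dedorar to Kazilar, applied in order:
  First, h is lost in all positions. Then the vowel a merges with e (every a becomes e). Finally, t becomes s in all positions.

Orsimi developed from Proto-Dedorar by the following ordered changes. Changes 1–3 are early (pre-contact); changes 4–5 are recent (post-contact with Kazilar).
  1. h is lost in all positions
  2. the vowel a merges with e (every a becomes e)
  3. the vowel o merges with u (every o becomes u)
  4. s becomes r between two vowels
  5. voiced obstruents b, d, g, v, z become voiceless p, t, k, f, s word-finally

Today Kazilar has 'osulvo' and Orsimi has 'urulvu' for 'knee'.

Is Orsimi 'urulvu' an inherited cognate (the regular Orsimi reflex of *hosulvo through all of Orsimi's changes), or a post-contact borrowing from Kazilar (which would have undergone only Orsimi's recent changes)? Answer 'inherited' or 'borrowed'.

inherited

If inherited, *hosulvo would pass through all of Orsimi's changes:
Orsimi: *hosulvo
  hosulvo → osulvo   [h-loss]
  osulvo (rule 2 does not apply)
  osulvo → usulvu   [vowel merger]
  usulvu → urulvu   [rhotacism]
  urulvu (rule 5 does not apply)
  giving Orsimi urulvu.
If borrowed from Kazilar 'osulvo' after the early changes, it would undergo only the recent ones:
  rule 4 (rhotacism): osulvo → orulvo
  rule 5 (final devoicing): no change (orulvo)
  ⇒ as a loan: orulvo
Orsimi 'urulvu' matches the inherited outcome exactly, so it is an inherited cognate, not a loan.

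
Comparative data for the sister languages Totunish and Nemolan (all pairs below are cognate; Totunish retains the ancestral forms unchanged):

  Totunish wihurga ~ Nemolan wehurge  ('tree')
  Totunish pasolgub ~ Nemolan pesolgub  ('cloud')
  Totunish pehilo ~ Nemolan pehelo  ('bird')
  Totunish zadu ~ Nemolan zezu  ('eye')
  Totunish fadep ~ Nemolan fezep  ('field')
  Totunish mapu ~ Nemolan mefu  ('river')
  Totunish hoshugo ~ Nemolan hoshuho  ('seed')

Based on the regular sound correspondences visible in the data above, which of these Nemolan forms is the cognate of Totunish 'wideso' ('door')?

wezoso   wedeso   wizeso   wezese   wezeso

wihurga ~ wehurge, pehilo ~ pehelo — Totunish i corresponds to Nemolan e after a consonant, before a consonant other than r, m, n, p, b, f, v.
fadep ~ fezep — Totunish d corresponds to Nemolan z between vowels (before a front vowel).
Applying these to Totunish 'wideso':
  wideso → wedeso   (i→e after a consonant, before a consonant other than r, m, n, p, b, f, v)
  wedeso → wezeso   (d→z between vowels (before a front vowel))
So the Nemolan cognate is 'wezeso'.

wezeso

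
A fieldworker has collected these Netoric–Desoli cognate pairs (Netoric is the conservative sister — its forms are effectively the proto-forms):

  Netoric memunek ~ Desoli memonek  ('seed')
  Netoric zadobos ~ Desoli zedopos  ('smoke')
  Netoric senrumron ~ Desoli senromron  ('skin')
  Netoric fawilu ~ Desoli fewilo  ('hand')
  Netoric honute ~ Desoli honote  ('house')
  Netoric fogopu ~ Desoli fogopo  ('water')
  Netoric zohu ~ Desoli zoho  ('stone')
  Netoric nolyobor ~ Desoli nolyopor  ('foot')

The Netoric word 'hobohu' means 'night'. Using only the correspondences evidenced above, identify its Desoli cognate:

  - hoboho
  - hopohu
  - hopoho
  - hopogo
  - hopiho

zadobos ~ zedopos, nolyobor ~ nolyopor — Netoric b corresponds to Desoli p between vowels (before a back vowel).
fawilu ~ fewilo, fogopu ~ fogopo — Netoric u corresponds to Desoli o word-finally.
Applying these to Netoric 'hobohu':
  hobohu → hopohu   (b→p between vowels (before a back vowel))
  hopohu → hopoho   (u→o word-finally)
So the Desoli cognate is 'hopoho'.

hopoho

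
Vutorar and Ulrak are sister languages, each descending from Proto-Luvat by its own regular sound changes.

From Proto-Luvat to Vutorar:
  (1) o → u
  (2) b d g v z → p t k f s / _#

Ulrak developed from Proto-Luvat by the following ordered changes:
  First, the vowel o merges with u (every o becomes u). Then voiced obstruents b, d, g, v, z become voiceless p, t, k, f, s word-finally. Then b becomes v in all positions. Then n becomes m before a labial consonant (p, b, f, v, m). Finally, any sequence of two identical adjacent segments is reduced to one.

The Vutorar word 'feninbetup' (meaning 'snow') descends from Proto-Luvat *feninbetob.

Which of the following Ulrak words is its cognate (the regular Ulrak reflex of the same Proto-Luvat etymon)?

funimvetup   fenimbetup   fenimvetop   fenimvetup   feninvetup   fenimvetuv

fenimvetup

Ulrak: start from *feninbetob.
  rule 1 (vowel merger): feninbetob → feninbetub
  rule 2 (final devoicing): feninbetub → feninbetup
  rule 3 (unconditioned shift): feninbetup → feninvetup
  rule 4 (nasal place assimilation): feninvetup → fenimvetup
  rule 5: no change — fenimvetup
  ⇒ Ulrak fenimvetup
Only 'fenimvetup' matches the regular Ulrak development of *feninbetob.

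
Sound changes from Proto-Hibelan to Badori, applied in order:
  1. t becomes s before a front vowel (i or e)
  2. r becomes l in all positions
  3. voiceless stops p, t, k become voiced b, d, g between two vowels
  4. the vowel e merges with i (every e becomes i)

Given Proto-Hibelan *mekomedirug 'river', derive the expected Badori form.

Badori: *mekomedirug > mekomedilug > megomedilug > migomidilug  (by unconditioned shift, intervocalic voicing, vowel merger)

migomidilug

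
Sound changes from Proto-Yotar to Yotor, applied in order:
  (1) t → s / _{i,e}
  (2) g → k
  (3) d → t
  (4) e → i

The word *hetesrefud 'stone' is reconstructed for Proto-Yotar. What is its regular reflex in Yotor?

hisisrifut

Yotor: *hetesrefud
  hetesrefud → hesesrefud   [palatalisation]
  hesesrefud (rule 2 does not apply)
  hesesrefud → hesesrefut   [unconditioned shift]
  hesesrefut → hisisrifut   [vowel merger]
  giving Yotor hisisrifut.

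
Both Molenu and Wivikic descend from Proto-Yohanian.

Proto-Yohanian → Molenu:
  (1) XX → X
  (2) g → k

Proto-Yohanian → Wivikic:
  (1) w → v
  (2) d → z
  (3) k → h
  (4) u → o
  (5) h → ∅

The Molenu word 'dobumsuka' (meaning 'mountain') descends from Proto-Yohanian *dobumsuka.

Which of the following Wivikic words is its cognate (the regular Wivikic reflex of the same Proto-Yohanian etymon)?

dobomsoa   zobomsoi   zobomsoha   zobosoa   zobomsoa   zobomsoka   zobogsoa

zobomsoa

Wivikic: *dobumsuka
  dobumsuka (rule 1 does not apply)
  dobumsuka → zobumsuka   [unconditioned shift]
  zobumsuka → zobumsuha   [unconditioned shift]
  zobumsuha → zobomsoha   [vowel merger]
  zobomsoha → zobomsoa   [h-loss]
  giving Wivikic zobomsoa.
The other candidates each miss or misapply at least one Wivikic change.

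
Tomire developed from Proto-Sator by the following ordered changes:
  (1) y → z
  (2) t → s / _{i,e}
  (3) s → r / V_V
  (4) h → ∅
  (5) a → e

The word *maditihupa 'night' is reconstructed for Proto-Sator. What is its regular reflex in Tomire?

mediriupe

Tomire: *maditihupa > madisihupa > madirihupa > madiriupa > mediriupe  (by palatalisation, rhotacism, h-loss, vowel merger)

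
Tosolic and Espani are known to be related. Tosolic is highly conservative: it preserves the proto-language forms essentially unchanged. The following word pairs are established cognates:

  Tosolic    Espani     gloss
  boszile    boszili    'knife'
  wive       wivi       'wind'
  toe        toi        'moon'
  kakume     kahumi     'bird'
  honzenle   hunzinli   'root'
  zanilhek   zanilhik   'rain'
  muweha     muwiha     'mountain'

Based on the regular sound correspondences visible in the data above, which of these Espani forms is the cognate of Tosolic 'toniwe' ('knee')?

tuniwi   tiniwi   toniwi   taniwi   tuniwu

tuniwi

honzenle ~ hunzinli — Tosolic o corresponds to Espani u after a consonant, before a nasal.
boszile ~ boszili, wive ~ wivi — Tosolic e corresponds to Espani i word-finally.
Applying these to Tosolic 'toniwe':
  toniwe → tuniwe   (o→u after a consonant, before a nasal)
  tuniwe → tuniwi   (e→i word-finally)
So the Espani cognate is 'tuniwi'.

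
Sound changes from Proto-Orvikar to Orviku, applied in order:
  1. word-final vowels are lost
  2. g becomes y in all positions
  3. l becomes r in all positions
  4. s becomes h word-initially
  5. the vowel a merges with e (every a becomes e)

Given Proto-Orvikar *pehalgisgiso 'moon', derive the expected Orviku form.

peheryisyis

Orviku: *pehalgisgiso
  pehalgisgiso → pehalgisgis   [apocope]
  pehalgisgis → pehalyisyis   [unconditioned shift]
  pehalyisyis → peharyisyis   [unconditioned shift]
  peharyisyis (rule 4 does not apply)
  peharyisyis → peheryisyis   [vowel merger]
  giving Orviku peheryisyis.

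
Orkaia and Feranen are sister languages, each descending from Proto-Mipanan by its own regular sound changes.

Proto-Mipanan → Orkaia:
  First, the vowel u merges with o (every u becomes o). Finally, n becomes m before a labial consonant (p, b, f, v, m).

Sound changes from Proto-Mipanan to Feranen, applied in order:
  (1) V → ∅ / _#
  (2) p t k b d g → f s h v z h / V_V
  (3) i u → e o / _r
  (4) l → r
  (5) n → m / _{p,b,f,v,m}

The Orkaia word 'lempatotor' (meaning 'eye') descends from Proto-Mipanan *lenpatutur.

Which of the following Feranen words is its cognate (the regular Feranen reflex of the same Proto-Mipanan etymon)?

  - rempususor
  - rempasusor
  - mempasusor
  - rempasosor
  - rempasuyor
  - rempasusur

rempasusor

Feranen: start from *lenpatutur.
  rule 1: no change — lenpatutur
  rule 2 (intervocalic lenition): lenpatutur → lenpasusur
  rule 3 (pre-rhotic lowering): lenpasusur → lenpasusor
  rule 4 (unconditioned shift): lenpasusor → renpasusor
  rule 5 (nasal place assimilation): renpasusor → rempasusor
  ⇒ Feranen rempasusor
The other candidates each miss or misapply at least one Feranen change.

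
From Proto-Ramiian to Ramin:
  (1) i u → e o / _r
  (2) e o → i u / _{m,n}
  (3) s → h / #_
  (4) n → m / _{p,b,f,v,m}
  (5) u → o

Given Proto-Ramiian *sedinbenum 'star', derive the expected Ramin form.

hedimbinom

Ramin: *sedinbenum
  sedinbenum (rule 1 does not apply)
  sedinbenum → sedinbinum   [pre-nasal raising]
  sedinbinum → hedinbinum   [debuccalisation]
  hedinbinum → hedimbinum   [nasal place assimilation]
  hedimbinum → hedimbinom   [vowel merger]
  giving Ramin hedimbinom.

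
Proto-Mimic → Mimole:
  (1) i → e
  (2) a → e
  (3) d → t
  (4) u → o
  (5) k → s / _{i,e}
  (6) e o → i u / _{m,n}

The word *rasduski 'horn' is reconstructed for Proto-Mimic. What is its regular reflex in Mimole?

restosse

Mimole: *rasduski > rasduske > resduske > restuske > restoske > restosse  (by vowel merger, vowel merger, unconditioned shift, vowel merger, palatalisation)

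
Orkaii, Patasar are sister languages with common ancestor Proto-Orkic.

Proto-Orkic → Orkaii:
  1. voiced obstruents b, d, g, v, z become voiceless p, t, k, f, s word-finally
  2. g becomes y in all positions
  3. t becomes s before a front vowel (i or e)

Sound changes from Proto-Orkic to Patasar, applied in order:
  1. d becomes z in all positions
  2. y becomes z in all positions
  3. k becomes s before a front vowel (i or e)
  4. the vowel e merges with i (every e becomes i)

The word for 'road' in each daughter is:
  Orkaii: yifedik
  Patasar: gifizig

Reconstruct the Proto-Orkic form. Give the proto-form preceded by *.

*gifedig

Position 5: Orkaii has d, Patasar has z. Orkaii preserves d here (none of its changes turn any other segment into d), so the proto-segment is *d.
Position 1: Orkaii has y, Patasar has g. Patasar preserves g here (none of its changes turn any other segment into g), so the proto-segment is *g.
Verify the candidate proto-form against each daughter:
Orkaii: start from *gifedig.
  rule 1 (final devoicing): gifedig → gifedik
  rule 2 (unconditioned shift): gifedik → yifedik
  rule 3: no change — yifedik
  ⇒ Orkaii yifedik
Patasar: *gifedig > gifezig > gifizig  (by unconditioned shift, vowel merger)
Only *gifedig yields all of Orkaii yifedik, Patasar gifizig.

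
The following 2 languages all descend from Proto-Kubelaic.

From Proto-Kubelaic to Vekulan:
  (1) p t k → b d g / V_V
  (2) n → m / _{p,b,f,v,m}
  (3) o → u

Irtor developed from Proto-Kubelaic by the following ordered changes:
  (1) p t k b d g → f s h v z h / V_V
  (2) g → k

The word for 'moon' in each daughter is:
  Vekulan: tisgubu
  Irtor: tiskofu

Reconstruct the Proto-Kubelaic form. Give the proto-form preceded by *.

*tisgopu

Position 5: Vekulan has u, Irtor has o. Irtor preserves o here (none of its changes turn any other segment into o), so the proto-segment is *o.
Position 6: Vekulan has b, Irtor has f. Taking the neighbouring segments as reconstructed: Vekulan b could go back to *p or *b; Irtor f could go back to *p or *f — the one source consistent with every daughter is *p.
Verify the candidate proto-form against each daughter:
Vekulan: *tisgopu > tisgobu > tisgubu  (by intervocalic voicing, vowel merger)
Irtor: *tisgopu > tisgofu > tiskofu  (by intervocalic lenition, unconditioned shift)
No other proto-form is consistent with every reflex, so the reconstruction is *tisgopu.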